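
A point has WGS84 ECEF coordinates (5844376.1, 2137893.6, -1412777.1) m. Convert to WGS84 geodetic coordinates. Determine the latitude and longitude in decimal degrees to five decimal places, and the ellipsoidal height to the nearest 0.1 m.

λ = atan2(Y, X) = 20.09269971°; p = √(X²+Y²) = 6223127.9 m.
Bowring's method on WGS84 (a = 6378137 m, b = 6356752.314 m) gives φ = -12.87379996°, h = 4394.040 m.

lat -12.87380°, lon 20.09270°, h 4394.0 m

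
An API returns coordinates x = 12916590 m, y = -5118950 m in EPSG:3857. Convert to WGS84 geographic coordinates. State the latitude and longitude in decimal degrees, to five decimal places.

lat -41.71880°, lon 116.03170°

R = 6378137 m. λ = x/R = 116.03170216°.
φ = 2·arctan(exp(y/R)) − 90° = 2·arctan(0.44817) − 90° = -41.71880217°.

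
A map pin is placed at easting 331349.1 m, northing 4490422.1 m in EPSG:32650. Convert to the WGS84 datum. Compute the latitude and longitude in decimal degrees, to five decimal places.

Zone 50N: λ₀ = 117°, k₀ = 0.9996, false easting 500000 m.
Meridian distance M = (N − FN)/k₀ = 4492219.0 m.
Inverse transverse Mercator on WGS84 gives φ = 40.54739972°, λ = 115.00830015°.

lat 40.54740°, lon 115.00830°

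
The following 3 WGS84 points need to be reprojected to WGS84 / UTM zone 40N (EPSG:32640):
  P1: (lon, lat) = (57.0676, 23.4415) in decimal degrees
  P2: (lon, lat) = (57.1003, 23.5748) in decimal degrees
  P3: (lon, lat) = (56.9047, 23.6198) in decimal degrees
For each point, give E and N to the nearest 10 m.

UTM zone 40N: λ₀ = 57°, k₀ = 0.9996.
P1 (23.4415°, 57.0676°) → (506905.016, 2592396.675) m.
P2 (23.5748°, 57.1003°) → (510234.862, 2607155.863) m.
P3 (23.6198°, 56.9047°) → (490278.667, 2612137.386) m.

P1: E 506910 m, N 2592400 m; P2: E 510230 m, N 2607160 m; P3: E 490280 m, N 2612140 m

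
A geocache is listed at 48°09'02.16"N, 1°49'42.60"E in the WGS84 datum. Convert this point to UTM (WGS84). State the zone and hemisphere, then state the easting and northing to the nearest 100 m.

Longitude 1.8285° lies in the 6° band [0°, 6°), giving zone 31; latitude is north of the equator, so 31N.
Zone 31 central meridian λ₀ = 6×31 − 183 = 3°; Δλ = -1.1715°.
Transverse Mercator on WGS84 with k₀ = 0.9996 gives E = 412866.668 m, N = 5333702.602 m.

Zone 31N: E 412900 m, N 5333700 m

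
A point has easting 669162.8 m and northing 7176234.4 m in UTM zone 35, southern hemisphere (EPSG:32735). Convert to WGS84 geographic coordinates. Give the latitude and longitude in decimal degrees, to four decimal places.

lat -25.5215°, lon 28.6834°

Zone 35S: λ₀ = 27°, k₀ = 0.9996, false easting 500000 m, false northing 10000000 m.
Meridian distance M = (N − FN)/k₀ = -2824895.6 m.
Inverse transverse Mercator on WGS84 gives φ = -25.52149970°, λ = 28.68340009°.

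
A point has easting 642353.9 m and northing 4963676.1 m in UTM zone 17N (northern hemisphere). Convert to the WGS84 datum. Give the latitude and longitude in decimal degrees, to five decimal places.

lat 44.81230°, lon -79.19970°

Zone 17N: λ₀ = -81°, k₀ = 0.9996, false easting 500000 m.
Meridian distance M = (N − FN)/k₀ = 4965662.4 m.
Inverse transverse Mercator on WGS84 gives φ = 44.81229960°, λ = -79.19969967°.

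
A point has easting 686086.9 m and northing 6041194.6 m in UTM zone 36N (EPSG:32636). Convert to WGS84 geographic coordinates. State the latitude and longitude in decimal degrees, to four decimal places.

lat 54.4842°, lon 35.8727°

Zone 36N: λ₀ = 33°, k₀ = 0.9996, false easting 500000 m.
Meridian distance M = (N − FN)/k₀ = 6043612.0 m.
Inverse transverse Mercator on WGS84 gives φ = 54.48419981°, λ = 35.87270018°.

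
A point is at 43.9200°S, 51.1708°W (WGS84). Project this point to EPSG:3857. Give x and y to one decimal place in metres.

Web Mercator is spherical with R = a = 6378137 m.
x = R·λ = 6378137 × -0.893098941 = -5696307.399 m.
y = R·ln tan(π/4 + φ/2) = 6378137 × -0.854962873 = -5453070.334 m.

x -5696307.4 m, y -5453070.3 m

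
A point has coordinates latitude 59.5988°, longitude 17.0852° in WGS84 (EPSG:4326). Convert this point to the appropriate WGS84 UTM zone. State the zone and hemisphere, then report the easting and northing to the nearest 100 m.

Zone 33N: E 617700 m, N 6608600 m

Longitude 17.0852° lies in the 6° band [12°, 18°), giving zone 33; latitude is north of the equator, so 33N.
Zone 33 central meridian λ₀ = 6×33 − 183 = 15°; Δλ = +2.0852°.
Transverse Mercator on WGS84 with k₀ = 0.9996 gives E = 617700.289 m, N = 6608579.422 m.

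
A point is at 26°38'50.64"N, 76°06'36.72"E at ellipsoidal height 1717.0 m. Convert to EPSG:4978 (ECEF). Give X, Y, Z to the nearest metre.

X 1369767 m, Y 5539201 m, Z 2844121 m

WGS84: a = 6378137 m, e² = 0.006694380; N(φ) = a/√(1−e²sin²φ) = 6382435.683 m.
X = (N+h)·cosφ·cosλ = 1369767.223 m; Y = (N+h)·cosφ·sinλ = 5539201.075 m; Z = (N(1−e²)+h)·sinφ = 2844121.142 m.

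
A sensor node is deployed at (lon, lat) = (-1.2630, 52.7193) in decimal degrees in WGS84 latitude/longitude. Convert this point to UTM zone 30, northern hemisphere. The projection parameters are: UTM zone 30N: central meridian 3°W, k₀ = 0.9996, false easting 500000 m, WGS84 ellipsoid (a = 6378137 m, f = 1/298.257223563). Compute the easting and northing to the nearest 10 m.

Zone 30 central meridian λ₀ = 6×30 − 183 = -3°; Δλ = +1.7370°.
Transverse Mercator on WGS84 with k₀ = 0.9996 gives E = 617320.553 m, N = 5842460.904 m.

E 617320 m, N 5842460 m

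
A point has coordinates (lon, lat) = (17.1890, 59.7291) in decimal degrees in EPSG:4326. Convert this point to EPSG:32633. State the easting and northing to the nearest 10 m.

Zone 33 central meridian λ₀ = 6×33 − 183 = 15°; Δλ = +2.1890°.
Transverse Mercator on WGS84 with k₀ = 0.9996 gives E = 623079.449 m, N = 6623273.239 m.

E 623080 m, N 6623270 m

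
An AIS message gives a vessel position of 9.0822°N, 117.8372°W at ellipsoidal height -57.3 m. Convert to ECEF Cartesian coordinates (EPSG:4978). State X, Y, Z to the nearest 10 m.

X -2941220 m, Y -5569750 m, Z 1000130 m

WGS84: a = 6378137 m, e² = 0.006694380; N(φ) = a/√(1−e²sin²φ) = 6378669.016 m.
X = (N+h)·cosφ·cosλ = -2941219.510 m; Y = (N+h)·cosφ·sinλ = -5569750.773 m; Z = (N(1−e²)+h)·sinφ = 1000131.714 m.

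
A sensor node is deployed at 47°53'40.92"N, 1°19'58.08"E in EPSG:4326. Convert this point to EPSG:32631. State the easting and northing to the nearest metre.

Zone 31 central meridian λ₀ = 6×31 − 183 = 3°; Δλ = -1.6672°.
Transverse Mercator on WGS84 with k₀ = 0.9996 gives E = 375383.260 m, N = 5305941.988 m.

E 375383 m, N 5305942 m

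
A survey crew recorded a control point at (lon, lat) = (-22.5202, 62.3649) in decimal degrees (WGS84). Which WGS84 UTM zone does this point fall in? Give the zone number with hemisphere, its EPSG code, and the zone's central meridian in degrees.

UTM zone = ⌊(λ + 180)/6⌋ + 1; -22.5202° ∈ [-24°, -18°) → zone 27.
Hemisphere: N (φ ≥ 0).
Central meridian λ₀ = 6×27 − 183 = -21°.
EPSG code: 32627.

Zone 27N (EPSG:32627), central meridian -21°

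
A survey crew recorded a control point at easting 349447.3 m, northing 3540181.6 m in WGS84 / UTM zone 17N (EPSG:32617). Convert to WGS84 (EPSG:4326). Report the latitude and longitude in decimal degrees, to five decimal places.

lat 31.98770°, lon -82.59360°

Zone 17N: λ₀ = -81°, k₀ = 0.9996, false easting 500000 m.
Meridian distance M = (N − FN)/k₀ = 3541598.2 m.
Inverse transverse Mercator on WGS84 gives φ = 31.98769981°, λ = -82.59359988°.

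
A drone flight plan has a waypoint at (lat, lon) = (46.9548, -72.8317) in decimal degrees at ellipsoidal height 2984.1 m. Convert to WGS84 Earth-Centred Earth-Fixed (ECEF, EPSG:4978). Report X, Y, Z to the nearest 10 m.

X 1287990 m, Y -4168970 m, Z 4640520 m

WGS84: a = 6378137 m, e² = 0.006694380; N(φ) = a/√(1−e²sin²φ) = 6389569.893 m.
X = (N+h)·cosφ·cosλ = 1287985.608 m; Y = (N+h)·cosφ·sinλ = -4168973.137 m; Z = (N(1−e²)+h)·sinφ = 4640517.191 m.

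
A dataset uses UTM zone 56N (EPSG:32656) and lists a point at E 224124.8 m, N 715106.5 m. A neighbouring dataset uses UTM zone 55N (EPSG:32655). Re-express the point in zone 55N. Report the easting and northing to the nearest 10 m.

UTM 56N → geographic: φ = 6.46339984°, λ = 150.50579958°.
UTM 55N (λ₀ = 147°) forward: E = 887882.182 m, N = 715767.328 m.

E 887880 m, N 715770 m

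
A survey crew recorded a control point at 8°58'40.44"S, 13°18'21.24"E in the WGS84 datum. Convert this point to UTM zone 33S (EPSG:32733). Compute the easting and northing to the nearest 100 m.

E 313800 m, N 9007200 m

Zone 33 central meridian λ₀ = 6×33 − 183 = 15°; Δλ = -1.6941°.
Transverse Mercator on WGS84 with k₀ = 0.9996 gives E = 313757.436 m, N = 9007161.368 m.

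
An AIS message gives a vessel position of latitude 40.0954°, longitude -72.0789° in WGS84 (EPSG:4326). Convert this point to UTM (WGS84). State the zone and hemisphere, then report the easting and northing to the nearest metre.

Longitude -72.0789° lies in the 6° band [-78°, -72°), giving zone 18; latitude is north of the equator, so 18N.
Zone 18 central meridian λ₀ = 6×18 − 183 = -75°; Δλ = +2.9211°.
Transverse Mercator on WGS84 with k₀ = 0.9996 gives E = 749015.466 m, N = 4442436.059 m.

Zone 18N: E 749015 m, N 4442436 m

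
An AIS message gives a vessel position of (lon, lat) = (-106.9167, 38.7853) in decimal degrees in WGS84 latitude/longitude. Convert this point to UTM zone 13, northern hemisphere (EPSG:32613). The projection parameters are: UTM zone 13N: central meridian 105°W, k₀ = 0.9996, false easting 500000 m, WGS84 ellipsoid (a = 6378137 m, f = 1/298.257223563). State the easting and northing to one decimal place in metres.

Zone 13 central meridian λ₀ = 6×13 − 183 = -105°; Δλ = -1.9167°.
Transverse Mercator on WGS84 with k₀ = 0.9996 gives E = 333522.415 m, N = 4294696.158 m.

E 333522.4 m, N 4294696.2 m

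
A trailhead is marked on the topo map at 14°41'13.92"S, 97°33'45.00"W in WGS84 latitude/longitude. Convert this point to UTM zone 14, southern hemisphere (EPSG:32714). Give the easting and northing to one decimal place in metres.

E 654778.6 m, N 8375778.2 m

Zone 14 central meridian λ₀ = 6×14 − 183 = -99°; Δλ = +1.4375°.
Transverse Mercator on WGS84 with k₀ = 0.9996 gives E = 654778.597 m, N = 8375778.244 m.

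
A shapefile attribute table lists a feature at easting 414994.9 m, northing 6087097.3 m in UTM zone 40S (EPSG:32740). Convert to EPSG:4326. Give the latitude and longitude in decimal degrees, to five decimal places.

lat -35.35580°, lon 56.06440°

Zone 40S: λ₀ = 57°, k₀ = 0.9996, false easting 500000 m, false northing 10000000 m.
Meridian distance M = (N − FN)/k₀ = -3914468.5 m.
Inverse transverse Mercator on WGS84 gives φ = -35.35579983°, λ = 56.06440003°.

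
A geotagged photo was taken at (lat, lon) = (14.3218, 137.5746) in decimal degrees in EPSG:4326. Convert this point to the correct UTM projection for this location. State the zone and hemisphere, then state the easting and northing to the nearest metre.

Longitude 137.5746° lies in the 6° band [132°, 138°), giving zone 53; latitude is north of the equator, so 53N.
Zone 53 central meridian λ₀ = 6×53 − 183 = 135°; Δλ = +2.5746°.
Transverse Mercator on WGS84 with k₀ = 0.9996 gives E = 777724.398 m, N = 1584860.549 m.

Zone 53N: E 777724 m, N 1584861 m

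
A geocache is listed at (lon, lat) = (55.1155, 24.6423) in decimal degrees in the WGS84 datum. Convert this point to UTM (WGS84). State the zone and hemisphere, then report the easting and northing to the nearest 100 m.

Zone 40N: E 309300 m, N 2726600 m

Longitude 55.1155° lies in the 6° band [54°, 60°), giving zone 40; latitude is north of the equator, so 40N.
Zone 40 central meridian λ₀ = 6×40 − 183 = 57°; Δλ = -1.8845°.
Transverse Mercator on WGS84 with k₀ = 0.9996 gives E = 309266.209 m, N = 2726649.249 m.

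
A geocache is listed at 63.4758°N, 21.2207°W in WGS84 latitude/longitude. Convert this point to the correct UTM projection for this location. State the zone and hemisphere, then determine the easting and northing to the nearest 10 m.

Zone 27N: E 489000 m, N 7038620 m

Longitude -21.2207° lies in the 6° band [-24°, -18°), giving zone 27; latitude is north of the equator, so 27N.
Zone 27 central meridian λ₀ = 6×27 − 183 = -21°; Δλ = -0.2207°.
Transverse Mercator on WGS84 with k₀ = 0.9996 gives E = 489003.330 m, N = 7038622.199 m.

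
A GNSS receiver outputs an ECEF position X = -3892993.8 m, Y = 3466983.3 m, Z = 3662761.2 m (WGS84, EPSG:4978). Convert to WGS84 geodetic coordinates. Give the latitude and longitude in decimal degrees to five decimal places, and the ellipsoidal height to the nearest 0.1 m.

lat 35.27390°, lon 138.31270°, h 76.6 m

λ = atan2(Y, X) = 138.31270044°; p = √(X²+Y²) = 5213000.5 m.
Bowring's method on WGS84 (a = 6378137 m, b = 6356752.314 m) gives φ = 35.27390001°, h = 76.568 m.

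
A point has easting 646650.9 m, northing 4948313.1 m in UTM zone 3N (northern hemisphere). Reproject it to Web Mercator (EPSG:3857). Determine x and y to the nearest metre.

x -18161753 m, y 5570219 m

Unproject from UTM 3N (λ₀ = -165°) → φ = 44.67319973°, λ = -163.14980062°.
Web Mercator (R = 6378137 m): x = -18161752.728 m, y = 5570219.362 m.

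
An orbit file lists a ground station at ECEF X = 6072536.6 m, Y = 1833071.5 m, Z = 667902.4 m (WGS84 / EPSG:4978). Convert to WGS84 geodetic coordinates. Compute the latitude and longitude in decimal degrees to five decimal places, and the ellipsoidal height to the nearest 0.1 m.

lat 6.05100°, lon 16.79710°, h 338.7 m

λ = atan2(Y, X) = 16.79709981°; p = √(X²+Y²) = 6343173.6 m.
Bowring's method on WGS84 (a = 6378137 m, b = 6356752.314 m) gives φ = 6.05099991°, h = 338.663 m.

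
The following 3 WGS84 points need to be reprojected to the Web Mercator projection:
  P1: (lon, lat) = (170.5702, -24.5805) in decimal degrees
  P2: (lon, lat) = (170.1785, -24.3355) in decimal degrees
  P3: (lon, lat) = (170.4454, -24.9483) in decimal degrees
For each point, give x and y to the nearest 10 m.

P1: x 18987790 m, y -2824310 m; P2: x 18944180 m, y -2794340 m; P3: x 18973900 m, y -2869400 m

Web Mercator: x = R·λ, y = R·ln tan(π/4+φ/2), R = 6378137 m.
P1 (-24.5805°, 170.5702°) → (18987787.809, -2824305.802) m.
P2 (-24.3355°, 170.1785°) → (18944183.964, -2794343.863) m.
P3 (-24.9483°, 170.4454°) → (18973895.136, -2869395.779) m.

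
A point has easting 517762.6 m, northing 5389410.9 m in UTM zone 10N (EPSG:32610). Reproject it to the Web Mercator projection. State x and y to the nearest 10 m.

Unproject from UTM 10N (λ₀ = -123°) → φ = 48.65750011°, λ = -122.75880024°.
Web Mercator (R = 6378137 m): x = -13665447.133 m, y = 6216944.891 m.

x -13665450 m, y 6216940 m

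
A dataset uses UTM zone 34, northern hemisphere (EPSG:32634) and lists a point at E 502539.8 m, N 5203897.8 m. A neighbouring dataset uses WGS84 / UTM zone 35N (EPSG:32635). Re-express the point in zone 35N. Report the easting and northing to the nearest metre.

E 46346 m, N 5221200 m

UTM 34N → geographic: φ = 46.98859989°, λ = 21.03340008°.
UTM 35N (λ₀ = 27°) forward: E = 46346.412 m, N = 5221199.719 m.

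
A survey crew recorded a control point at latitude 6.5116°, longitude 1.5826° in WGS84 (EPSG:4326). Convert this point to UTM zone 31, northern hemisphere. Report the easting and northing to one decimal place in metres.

E 343273.9 m, N 719978.4 m

Zone 31 central meridian λ₀ = 6×31 − 183 = 3°; Δλ = -1.4174°.
Transverse Mercator on WGS84 with k₀ = 0.9996 gives E = 343273.913 m, N = 719978.362 m.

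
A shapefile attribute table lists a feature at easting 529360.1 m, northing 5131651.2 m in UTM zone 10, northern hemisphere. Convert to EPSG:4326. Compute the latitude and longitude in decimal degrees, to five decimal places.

lat 46.33780°, lon -122.61850°

Zone 10N: λ₀ = -123°, k₀ = 0.9996, false easting 500000 m.
Meridian distance M = (N − FN)/k₀ = 5133704.7 m.
Inverse transverse Mercator on WGS84 gives φ = 46.33779987°, λ = -122.61850047°.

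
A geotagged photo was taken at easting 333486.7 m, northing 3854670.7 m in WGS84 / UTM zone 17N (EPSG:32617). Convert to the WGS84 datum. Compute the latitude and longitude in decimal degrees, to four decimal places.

lat 34.8207°, lon -82.8207°

Zone 17N: λ₀ = -81°, k₀ = 0.9996, false easting 500000 m.
Meridian distance M = (N − FN)/k₀ = 3856213.2 m.
Inverse transverse Mercator on WGS84 gives φ = 34.82070025°, λ = -82.82069982°.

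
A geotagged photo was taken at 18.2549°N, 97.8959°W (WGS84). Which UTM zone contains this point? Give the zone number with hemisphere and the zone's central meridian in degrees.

UTM zone = ⌊(λ + 180)/6⌋ + 1; -97.8959° ∈ [-102°, -96°) → zone 14.
Hemisphere: N (φ ≥ 0).
Central meridian λ₀ = 6×14 − 183 = -99°.

Zone 14N, central meridian -99°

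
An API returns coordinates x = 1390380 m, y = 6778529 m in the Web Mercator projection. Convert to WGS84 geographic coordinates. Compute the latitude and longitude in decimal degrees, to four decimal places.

R = 6378137 m. λ = x/R = 12.48999605°.
φ = 2·arctan(exp(y/R)) − 90° = 2·arctan(2.89439) − 90° = 51.88039965°.

lat 51.8804°, lon 12.4900°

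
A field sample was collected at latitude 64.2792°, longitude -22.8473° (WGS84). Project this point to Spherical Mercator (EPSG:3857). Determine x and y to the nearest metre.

Web Mercator is spherical with R = a = 6378137 m.
x = R·λ = 6378137 × -0.398760610 = -2543349.802 m.
y = R·ln tan(π/4 + φ/2) = 6378137 × 1.477080339 = 9421020.760 m.

x -2543350 m, y 9421021 m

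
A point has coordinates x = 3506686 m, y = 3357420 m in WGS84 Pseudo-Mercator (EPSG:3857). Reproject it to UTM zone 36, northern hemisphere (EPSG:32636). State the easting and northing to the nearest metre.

E 353797 m, N 3193033 m

Web Mercator inverse (R = 6378137 m) → φ = 28.85670182°, λ = 31.50109630°.
UTM 36N forward: E = 353797.006 m, N = 3193032.671 m.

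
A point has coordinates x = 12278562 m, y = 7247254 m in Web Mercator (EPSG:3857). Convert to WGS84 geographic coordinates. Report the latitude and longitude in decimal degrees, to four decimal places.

lat 54.4051°, lon 110.3002°

R = 6378137 m. λ = x/R = 110.30019912°.
φ = 2·arctan(exp(y/R)) − 90° = 2·arctan(3.11511) − 90° = 54.40510117°.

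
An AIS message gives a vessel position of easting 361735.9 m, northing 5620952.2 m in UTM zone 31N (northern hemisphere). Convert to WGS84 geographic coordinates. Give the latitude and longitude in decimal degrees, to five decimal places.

lat 50.72390°, lon 1.04110°

Zone 31N: λ₀ = 3°, k₀ = 0.9996, false easting 500000 m.
Meridian distance M = (N − FN)/k₀ = 5623201.5 m.
Inverse transverse Mercator on WGS84 gives φ = 50.72389973°, λ = 1.04109973°.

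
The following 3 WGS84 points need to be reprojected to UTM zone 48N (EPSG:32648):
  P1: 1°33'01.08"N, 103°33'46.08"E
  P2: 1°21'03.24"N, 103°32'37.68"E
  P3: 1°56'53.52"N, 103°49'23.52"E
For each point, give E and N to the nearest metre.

P1: E 340117 m, N 171409 m; P2: E 337989 m, N 149364 m; P3: E 369118 m, N 215381 m

UTM zone 48N: λ₀ = 105°, k₀ = 0.9996.
P1 (1.5503°, 103.5628°) → (340116.915, 171409.410) m.
P2 (1.3509°, 103.5438°) → (337988.594, 149363.862) m.
P3 (1.9482°, 103.8232°) → (369117.566, 215381.168) m.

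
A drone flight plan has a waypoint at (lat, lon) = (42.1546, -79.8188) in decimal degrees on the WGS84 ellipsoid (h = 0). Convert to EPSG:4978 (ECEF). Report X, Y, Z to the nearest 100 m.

X 837100 m, Y -4660900 m, Z 4258300 m

WGS84: a = 6378137 m, e² = 0.006694380; N(φ) = a/√(1−e²sin²φ) = 6387774.744 m.
X = (N+h)·cosφ·cosλ = 837053.949 m; Y = (N+h)·cosφ·sinλ = -4660924.691 m; Z = (N(1−e²)+h)·sinφ = 4258349.722 m.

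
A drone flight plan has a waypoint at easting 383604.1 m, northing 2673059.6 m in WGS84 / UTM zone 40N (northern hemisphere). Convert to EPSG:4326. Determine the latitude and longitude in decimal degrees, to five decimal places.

Zone 40N: λ₀ = 57°, k₀ = 0.9996, false easting 500000 m.
Meridian distance M = (N − FN)/k₀ = 2674129.3 m.
Inverse transverse Mercator on WGS84 gives φ = 24.16580001°, λ = 55.85420046°.

lat 24.16580°, lon 55.85420°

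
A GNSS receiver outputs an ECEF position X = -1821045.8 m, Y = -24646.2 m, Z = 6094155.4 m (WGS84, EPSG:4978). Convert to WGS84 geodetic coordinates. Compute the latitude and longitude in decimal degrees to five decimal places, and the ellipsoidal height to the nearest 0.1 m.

lat 73.46670°, lon -179.22460°, h 1969.9 m

λ = atan2(Y, X) = -179.22460103°; p = √(X²+Y²) = 1821212.6 m.
Bowring's method on WGS84 (a = 6378137 m, b = 6356752.314 m) gives φ = 73.46669966°, h = 1969.892 m.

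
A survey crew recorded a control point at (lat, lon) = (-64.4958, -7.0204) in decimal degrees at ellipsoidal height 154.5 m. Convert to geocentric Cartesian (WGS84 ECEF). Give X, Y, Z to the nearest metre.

X 2733220 m, Y -336585 m, Z -5733869 m

WGS84: a = 6378137 m, e² = 0.006694380; N(φ) = a/√(1−e²sin²φ) = 6395599.283 m.
X = (N+h)·cosφ·cosλ = 2733219.563 m; Y = (N+h)·cosφ·sinλ = -336585.034 m; Z = (N(1−e²)+h)·sinφ = -5733868.942 m.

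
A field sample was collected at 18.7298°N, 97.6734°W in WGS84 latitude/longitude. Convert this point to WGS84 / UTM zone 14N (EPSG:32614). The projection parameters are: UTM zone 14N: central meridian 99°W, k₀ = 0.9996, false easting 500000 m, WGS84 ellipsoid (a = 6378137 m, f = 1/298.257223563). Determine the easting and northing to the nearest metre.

Zone 14 central meridian λ₀ = 6×14 − 183 = -99°; Δλ = +1.3266°.
Transverse Mercator on WGS84 with k₀ = 0.9996 gives E = 639858.312 m, N = 2071450.823 m.

E 639858 m, N 2071451 m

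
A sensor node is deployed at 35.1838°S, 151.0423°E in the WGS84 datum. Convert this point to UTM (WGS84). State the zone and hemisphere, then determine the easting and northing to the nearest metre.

Zone 56S: E 321745 m, N 6104819 m

Longitude 151.0423° lies in the 6° band [150°, 156°), giving zone 56; latitude is south of the equator, so 56S.
Zone 56 central meridian λ₀ = 6×56 − 183 = 153°; Δλ = -1.9577°.
Transverse Mercator on WGS84 with k₀ = 0.9996 gives E = 321745.266 m, N = 6104818.778 m.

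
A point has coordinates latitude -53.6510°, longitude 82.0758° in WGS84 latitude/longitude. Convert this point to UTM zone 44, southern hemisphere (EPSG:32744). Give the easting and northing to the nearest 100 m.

E 571100 m, N 4054800 m

Zone 44 central meridian λ₀ = 6×44 − 183 = 81°; Δλ = +1.0758°.
Transverse Mercator on WGS84 with k₀ = 0.9996 gives E = 571105.472 m, N = 4054769.426 m.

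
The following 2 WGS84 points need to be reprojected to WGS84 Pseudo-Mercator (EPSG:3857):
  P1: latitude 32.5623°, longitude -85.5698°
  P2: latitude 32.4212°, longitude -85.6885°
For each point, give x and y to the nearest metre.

Web Mercator: x = R·λ, y = R·ln tan(π/4+φ/2), R = 6378137 m.
P1 (32.5623°, -85.5698°) → (-9525586.563, 3837349.684) m.
P2 (32.4212°, -85.6885°) → (-9538800.187, 3818727.552) m.

P1: x -9525587 m, y 3837350 m; P2: x -9538800 m, y 3818728 m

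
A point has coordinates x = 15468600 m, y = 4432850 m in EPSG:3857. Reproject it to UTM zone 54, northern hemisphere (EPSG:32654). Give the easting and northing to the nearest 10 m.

E 318090 m, N 4091840 m

Web Mercator inverse (R = 6378137 m) → φ = 36.95509890°, λ = 138.95679804°.
UTM 54N forward: E = 318086.297 m, N = 4091841.841 m.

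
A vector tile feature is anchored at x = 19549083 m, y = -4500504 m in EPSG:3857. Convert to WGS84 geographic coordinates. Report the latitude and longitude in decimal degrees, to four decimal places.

R = 6378137 m. λ = x/R = 175.61240049°.
φ = 2·arctan(exp(y/R)) − 90° = 2·arctan(0.49381) − 90° = -37.43920213°.

lat -37.4392°, lon 175.6124°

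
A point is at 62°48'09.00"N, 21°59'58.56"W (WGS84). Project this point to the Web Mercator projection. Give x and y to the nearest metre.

Web Mercator is spherical with R = a = 6378137 m.
x = R·λ = 6378137 × -0.383965454 = -2448984.270 m.
y = R·ln tan(π/4 + φ/2) = 6378137 × 1.419221074 = 9051986.443 m.

x -2448984 m, y 9051986 m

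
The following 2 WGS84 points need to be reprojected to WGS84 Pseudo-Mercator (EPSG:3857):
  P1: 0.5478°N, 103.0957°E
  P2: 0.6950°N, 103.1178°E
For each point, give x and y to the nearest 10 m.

Web Mercator: x = R·λ, y = R·ln tan(π/4+φ/2), R = 6378137 m.
P1 (0.5478°, 103.0957°) → (11476560.827, 60981.746) m.
P2 (0.6950°, 103.1178°) → (11479020.988, 77368.943) m.

P1: x 11476560 m, y 60980 m; P2: x 11479020 m, y 77370 m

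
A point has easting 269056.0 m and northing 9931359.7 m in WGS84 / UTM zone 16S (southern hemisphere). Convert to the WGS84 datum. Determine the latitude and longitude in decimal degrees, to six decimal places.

Zone 16S: λ₀ = -87°, k₀ = 0.9996, false easting 500000 m, false northing 10000000 m.
Meridian distance M = (N − FN)/k₀ = -68667.8 m.
Inverse transverse Mercator on WGS84 gives φ = -0.62060013°, λ = -89.07509961°.

lat -0.620600°, lon -89.075100°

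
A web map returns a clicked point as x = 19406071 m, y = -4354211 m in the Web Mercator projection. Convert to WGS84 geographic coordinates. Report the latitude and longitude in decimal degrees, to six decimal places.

R = 6378137 m. λ = x/R = 174.32770184°.
φ = 2·arctan(exp(y/R)) − 90° = 2·arctan(0.50526) − 90° = -36.38850076°.

lat -36.388501°, lon 174.327702°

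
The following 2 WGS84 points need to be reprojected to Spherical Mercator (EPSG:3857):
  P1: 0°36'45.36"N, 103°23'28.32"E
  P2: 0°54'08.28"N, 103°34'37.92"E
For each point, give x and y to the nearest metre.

P1: x 11509456 m, y 68196 m; P2: x 11530161 m, y 100448 m

Web Mercator: x = R·λ, y = R·ln tan(π/4+φ/2), R = 6378137 m.
P1 (0.6126°, 103.3912°) → (11509455.737, 68195.619) m.
P2 (0.9023°, 103.5772°) → (11530161.162, 100447.729) m.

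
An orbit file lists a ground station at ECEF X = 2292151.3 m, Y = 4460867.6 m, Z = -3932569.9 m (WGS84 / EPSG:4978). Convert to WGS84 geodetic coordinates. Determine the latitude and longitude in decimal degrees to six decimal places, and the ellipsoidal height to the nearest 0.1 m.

lat -38.287400°, lon 62.804300°, h 3287.3 m

λ = atan2(Y, X) = 62.80430048°; p = √(X²+Y²) = 5015306.3 m.
Bowring's method on WGS84 (a = 6378137 m, b = 6356752.314 m) gives φ = -38.28739984°, h = 3287.321 m.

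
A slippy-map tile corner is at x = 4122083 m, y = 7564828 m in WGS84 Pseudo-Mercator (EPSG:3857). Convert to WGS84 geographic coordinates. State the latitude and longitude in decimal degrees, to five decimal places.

R = 6378137 m. λ = x/R = 37.02930161°.
φ = 2·arctan(exp(y/R)) − 90° = 2·arctan(3.27414) − 90° = 56.03219780°.

lat 56.03220°, lon 37.02930°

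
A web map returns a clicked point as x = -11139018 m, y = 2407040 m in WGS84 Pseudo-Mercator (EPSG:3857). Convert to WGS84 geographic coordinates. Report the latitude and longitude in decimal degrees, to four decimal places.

lat 21.1271°, lon -100.0635°

R = 6378137 m. λ = x/R = -100.06350119°.
φ = 2·arctan(exp(y/R)) − 90° = 2·arctan(1.45847) − 90° = 21.12709687°.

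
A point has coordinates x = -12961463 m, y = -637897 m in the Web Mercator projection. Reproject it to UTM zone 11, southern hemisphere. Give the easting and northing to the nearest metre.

Web Mercator inverse (R = 6378137 m) → φ = -5.72079703°, λ = -116.43480317°.
UTM 11S forward: E = 562582.101 m, N = 9367628.212 m.

E 562582 m, N 9367628 m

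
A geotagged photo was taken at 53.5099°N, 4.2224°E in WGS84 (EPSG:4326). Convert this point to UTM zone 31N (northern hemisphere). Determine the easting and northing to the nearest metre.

E 581064 m, N 5929690 m

Zone 31 central meridian λ₀ = 6×31 − 183 = 3°; Δλ = +1.2224°.
Transverse Mercator on WGS84 with k₀ = 0.9996 gives E = 581064.175 m, N = 5929690.409 m.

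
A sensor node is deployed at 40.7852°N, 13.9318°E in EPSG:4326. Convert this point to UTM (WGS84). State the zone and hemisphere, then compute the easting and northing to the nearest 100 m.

Longitude 13.9318° lies in the 6° band [12°, 18°), giving zone 33; latitude is north of the equator, so 33N.
Zone 33 central meridian λ₀ = 6×33 − 183 = 15°; Δλ = -1.0682°.
Transverse Mercator on WGS84 with k₀ = 0.9996 gives E = 409870.949 m, N = 4515461.521 m.

Zone 33N: E 409900 m, N 4515500 m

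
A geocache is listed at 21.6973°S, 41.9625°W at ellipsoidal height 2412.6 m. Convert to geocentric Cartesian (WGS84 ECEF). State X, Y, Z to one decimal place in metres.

X 4410337.7 m, Y -3965862.2 m, Z -2344195.0 m

WGS84: a = 6378137 m, e² = 0.006694380; N(φ) = a/√(1−e²sin²φ) = 6381056.969 m.
X = (N+h)·cosφ·cosλ = 4410337.715 m; Y = (N+h)·cosφ·sinλ = -3965862.221 m; Z = (N(1−e²)+h)·sinφ = -2344194.991 m.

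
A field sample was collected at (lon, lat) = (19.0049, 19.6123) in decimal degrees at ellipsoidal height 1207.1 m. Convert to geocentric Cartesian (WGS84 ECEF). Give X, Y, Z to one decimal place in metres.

WGS84: a = 6378137 m, e² = 0.006694380; N(φ) = a/√(1−e²sin²φ) = 6380543.595 m.
X = (N+h)·cosφ·cosλ = 5683832.737 m; Y = (N+h)·cosφ·sinλ = 1957644.296 m; Z = (N(1−e²)+h)·sinφ = 2127721.819 m.

X 5683832.7 m, Y 1957644.3 m, Z 2127721.8 m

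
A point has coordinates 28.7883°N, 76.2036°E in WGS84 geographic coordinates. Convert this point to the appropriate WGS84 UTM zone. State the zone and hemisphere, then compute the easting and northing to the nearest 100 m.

Zone 43N: E 617500 m, N 3185100 m

Longitude 76.2036° lies in the 6° band [72°, 78°), giving zone 43; latitude is north of the equator, so 43N.
Zone 43 central meridian λ₀ = 6×43 − 183 = 75°; Δλ = +1.2036°.
Transverse Mercator on WGS84 with k₀ = 0.9996 gives E = 617473.293 m, N = 3185125.695 m.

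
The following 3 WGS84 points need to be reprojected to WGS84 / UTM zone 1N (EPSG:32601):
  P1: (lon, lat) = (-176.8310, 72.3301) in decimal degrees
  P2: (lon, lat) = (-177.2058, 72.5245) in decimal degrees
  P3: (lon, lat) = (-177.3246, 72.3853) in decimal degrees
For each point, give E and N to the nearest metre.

P1: E 505725 m, N 8025761 m; P2: E 493102 m, N 8047449 m; P3: E 489036 m, N 8031940 m

UTM zone 1N: λ₀ = -177°, k₀ = 0.9996.
P1 (72.3301°, -176.8310°) → (505725.490, 8025761.060) m.
P2 (72.5245°, -177.2058°) → (493102.034, 8047449.470) m.
P3 (72.3853°, -177.3246°) → (489036.271, 8031939.938) m.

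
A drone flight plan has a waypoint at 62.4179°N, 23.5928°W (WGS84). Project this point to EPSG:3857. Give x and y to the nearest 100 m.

x -2626300 m, y 8958900 m

Web Mercator is spherical with R = a = 6378137 m.
x = R·λ = 6378137 × -0.411772040 = -2626338.482 m.
y = R·ln tan(π/4 + φ/2) = 6378137 × 1.404629696 = 8958920.634 m.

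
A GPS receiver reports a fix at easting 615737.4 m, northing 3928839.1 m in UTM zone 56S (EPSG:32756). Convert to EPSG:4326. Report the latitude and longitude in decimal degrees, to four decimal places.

Zone 56S: λ₀ = 153°, k₀ = 0.9996, false easting 500000 m, false northing 10000000 m.
Meridian distance M = (N − FN)/k₀ = -6073590.3 m.
Inverse transverse Mercator on WGS84 gives φ = -54.77429960°, λ = 154.79929989°.

lat -54.7743°, lon 154.7993°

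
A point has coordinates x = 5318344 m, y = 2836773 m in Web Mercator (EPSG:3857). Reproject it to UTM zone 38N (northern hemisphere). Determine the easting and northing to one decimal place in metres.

E 780862.5 m, N 2732612.7 m

Web Mercator inverse (R = 6378137 m) → φ = 24.68230408°, λ = 47.77549701°.
UTM 38N forward: E = 780862.506 m, N = 2732612.690 m.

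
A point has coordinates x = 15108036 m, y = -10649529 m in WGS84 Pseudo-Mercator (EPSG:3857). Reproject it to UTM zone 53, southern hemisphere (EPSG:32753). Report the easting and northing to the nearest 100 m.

Web Mercator inverse (R = 6378137 m) → φ = -68.67159837°, λ = 135.71779652°.
UTM 53S forward: E = 529134.955 m, N = 2382085.404 m.

E 529100 m, N 2382100 m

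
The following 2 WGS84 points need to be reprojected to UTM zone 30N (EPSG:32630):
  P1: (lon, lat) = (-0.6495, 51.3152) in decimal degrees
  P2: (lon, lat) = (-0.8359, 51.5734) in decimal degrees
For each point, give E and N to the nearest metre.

UTM zone 30N: λ₀ = -3°, k₀ = 0.9996.
P1 (51.3152°, -0.6495°) → (663803.619, 5687500.681) m.
P2 (51.5734°, -0.8359°) → (649966.607, 5715811.482) m.

P1: E 663804 m, N 5687501 m; P2: E 649967 m, N 5715811 m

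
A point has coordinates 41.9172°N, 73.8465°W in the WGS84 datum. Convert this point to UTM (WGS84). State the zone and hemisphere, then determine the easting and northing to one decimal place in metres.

Longitude -73.8465° lies in the 6° band [-78°, -72°), giving zone 18; latitude is north of the equator, so 18N.
Zone 18 central meridian λ₀ = 6×18 − 183 = -75°; Δλ = +1.1535°.
Transverse Mercator on WGS84 with k₀ = 0.9996 gives E = 595654.576 m, N = 4641226.404 m.

Zone 18N: E 595654.6 m, N 4641226.4 m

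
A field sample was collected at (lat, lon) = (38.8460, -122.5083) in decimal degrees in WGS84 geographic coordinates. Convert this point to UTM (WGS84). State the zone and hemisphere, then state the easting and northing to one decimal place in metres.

Zone 10N: E 542669.4 m, N 4299802.1 m

Longitude -122.5083° lies in the 6° band [-126°, -120°), giving zone 10; latitude is north of the equator, so 10N.
Zone 10 central meridian λ₀ = 6×10 − 183 = -123°; Δλ = +0.4917°.
Transverse Mercator on WGS84 with k₀ = 0.9996 gives E = 542669.419 m, N = 4299802.105 m.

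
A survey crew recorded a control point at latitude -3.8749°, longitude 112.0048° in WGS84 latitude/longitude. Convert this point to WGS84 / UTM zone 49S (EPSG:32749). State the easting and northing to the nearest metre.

Zone 49 central meridian λ₀ = 6×49 − 183 = 111°; Δλ = +1.0048°.
Transverse Mercator on WGS84 with k₀ = 0.9996 gives E = 611560.895 m, N = 9571634.461 m.

E 611561 m, N 9571634 m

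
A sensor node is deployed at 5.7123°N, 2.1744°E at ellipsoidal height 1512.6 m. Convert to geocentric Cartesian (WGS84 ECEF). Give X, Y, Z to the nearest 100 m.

X 6343600 m, Y 240900 m, Z 630800 m

WGS84: a = 6378137 m, e² = 0.006694380; N(φ) = a/√(1−e²sin²φ) = 6378348.511 m.
X = (N+h)·cosφ·cosλ = 6343609.270 m; Y = (N+h)·cosφ·sinλ = 240858.400 m; Z = (N(1−e²)+h)·sinφ = 630759.038 m.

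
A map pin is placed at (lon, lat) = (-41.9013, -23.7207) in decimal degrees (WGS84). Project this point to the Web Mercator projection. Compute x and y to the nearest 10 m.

Web Mercator is spherical with R = a = 6378137 m.
x = R·λ = 6378137 × -0.731315646 = -4664431.380 m.
y = R·ln tan(π/4 + φ/2) = 6378137 × -0.426364459 = -2719410.934 m.

x -4664430 m, y -2719410 m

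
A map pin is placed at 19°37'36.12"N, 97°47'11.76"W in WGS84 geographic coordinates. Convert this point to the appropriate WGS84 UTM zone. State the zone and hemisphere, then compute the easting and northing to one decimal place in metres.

Zone 14N: E 627231.9 m, N 2170625.4 m

Longitude -97.7866° lies in the 6° band [-102°, -96°), giving zone 14; latitude is north of the equator, so 14N.
Zone 14 central meridian λ₀ = 6×14 − 183 = -99°; Δλ = +1.2134°.
Transverse Mercator on WGS84 with k₀ = 0.9996 gives E = 627231.926 m, N = 2170625.367 m.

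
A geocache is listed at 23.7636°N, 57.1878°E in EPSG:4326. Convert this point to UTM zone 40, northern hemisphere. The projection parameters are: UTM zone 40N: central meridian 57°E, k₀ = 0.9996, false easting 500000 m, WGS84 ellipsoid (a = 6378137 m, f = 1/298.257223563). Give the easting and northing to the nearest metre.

E 519136 m, N 2628067 m

Zone 40 central meridian λ₀ = 6×40 − 183 = 57°; Δλ = +0.1878°.
Transverse Mercator on WGS84 with k₀ = 0.9996 gives E = 519136.094 m, N = 2628066.809 m.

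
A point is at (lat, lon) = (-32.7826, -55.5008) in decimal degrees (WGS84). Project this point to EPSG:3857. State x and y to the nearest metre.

Web Mercator is spherical with R = a = 6378137 m.
x = R·λ = 6378137 × -0.968671697 = -6178320.795 m.
y = R·ln tan(π/4 + φ/2) = 6378137 × -0.606208862 = -3866483.174 m.

x -6178321 m, y -3866483 m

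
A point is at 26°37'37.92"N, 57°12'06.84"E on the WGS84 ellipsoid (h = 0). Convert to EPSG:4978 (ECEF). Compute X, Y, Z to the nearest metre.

WGS84: a = 6378137 m, e² = 0.006694380; N(φ) = a/√(1−e²sin²φ) = 6382429.638 m.
X = (N+h)·cosφ·cosλ = 3090567.546 m; Y = (N+h)·cosφ·sinλ = 4795971.369 m; Z = (N(1−e²)+h)·sinφ = 2841350.501 m.

X 3090568 m, Y 4795971 m, Z 2841351 m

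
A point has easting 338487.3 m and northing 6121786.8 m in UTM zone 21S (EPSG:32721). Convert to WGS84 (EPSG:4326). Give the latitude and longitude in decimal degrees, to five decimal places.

lat -35.03370°, lon -58.77060°

Zone 21S: λ₀ = -57°, k₀ = 0.9996, false easting 500000 m, false northing 10000000 m.
Meridian distance M = (N − FN)/k₀ = -3879765.1 m.
Inverse transverse Mercator on WGS84 gives φ = -35.03370033°, λ = -58.77059948°.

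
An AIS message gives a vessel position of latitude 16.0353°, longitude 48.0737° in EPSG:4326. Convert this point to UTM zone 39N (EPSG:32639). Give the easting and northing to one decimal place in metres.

Zone 39 central meridian λ₀ = 6×39 − 183 = 51°; Δλ = -2.9263°.
Transverse Mercator on WGS84 with k₀ = 0.9996 gives E = 186849.432 m, N = 1775050.428 m.

E 186849.4 m, N 1775050.4 m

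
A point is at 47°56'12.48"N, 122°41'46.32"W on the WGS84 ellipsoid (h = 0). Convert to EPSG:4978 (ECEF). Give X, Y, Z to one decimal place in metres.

X -2312496.1 m, Y -3602608.4 m, Z 4712171.3 m

WGS84: a = 6378137 m, e² = 0.006694380; N(φ) = a/√(1−e²sin²φ) = 6389936.439 m.
X = (N+h)·cosφ·cosλ = -2312496.080 m; Y = (N+h)·cosφ·sinλ = -3602608.382 m; Z = (N(1−e²)+h)·sinφ = 4712171.343 m.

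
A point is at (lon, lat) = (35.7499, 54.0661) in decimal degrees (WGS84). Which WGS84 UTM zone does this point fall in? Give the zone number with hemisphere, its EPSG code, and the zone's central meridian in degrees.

Zone 36N (EPSG:32636), central meridian 33°

UTM zone = ⌊(λ + 180)/6⌋ + 1; 35.7499° ∈ [30°, 36°) → zone 36.
Hemisphere: N (φ ≥ 0).
Central meridian λ₀ = 6×36 − 183 = 33°.
EPSG code: 32636.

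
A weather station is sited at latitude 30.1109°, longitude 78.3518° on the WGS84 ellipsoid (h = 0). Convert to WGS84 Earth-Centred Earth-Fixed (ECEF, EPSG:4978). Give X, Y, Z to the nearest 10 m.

X 1114920 m, Y 5408380 m, Z 3181010 m

WGS84: a = 6378137 m, e² = 0.006694380; N(φ) = a/√(1−e²sin²φ) = 6383516.834 m.
X = (N+h)·cosφ·cosλ = 1114922.475 m; Y = (N+h)·cosφ·sinλ = 5408376.002 m; Z = (N(1−e²)+h)·sinφ = 3181014.384 m.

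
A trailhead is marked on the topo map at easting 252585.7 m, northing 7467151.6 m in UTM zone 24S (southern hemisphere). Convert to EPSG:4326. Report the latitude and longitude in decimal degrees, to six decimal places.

lat -22.885300°, lon -41.411700°

Zone 24S: λ₀ = -39°, k₀ = 0.9996, false easting 500000 m, false northing 10000000 m.
Meridian distance M = (N − FN)/k₀ = -2533861.9 m.
Inverse transverse Mercator on WGS84 gives φ = -22.88530009°, λ = -41.41169955°.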